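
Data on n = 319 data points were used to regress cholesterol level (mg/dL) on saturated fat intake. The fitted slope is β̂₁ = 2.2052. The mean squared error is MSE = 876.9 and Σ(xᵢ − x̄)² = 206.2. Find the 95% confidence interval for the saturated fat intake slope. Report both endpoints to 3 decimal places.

SE(β̂₁) = √(MSE/Sₓₓ) = √(876.9/206.2) = 2.0622.
df = n − 2 = 317.
t* = t_{0.025, 317} = 1.967476.
Margin = t* × SE = 1.967476 × 2.0622 = 4.05733.
CI: 2.2052 ± 4.05733 → (-1.852, 6.263).
With 95% confidence, each one-unit increase in saturated fat intake is associated with a change of between -1.852 and 6.263 mg/dL in cholesterol level.

(-1.852, 6.263)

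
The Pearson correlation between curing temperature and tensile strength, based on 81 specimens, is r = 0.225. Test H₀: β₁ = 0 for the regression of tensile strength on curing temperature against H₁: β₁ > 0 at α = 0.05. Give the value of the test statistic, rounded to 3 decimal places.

t = 2.052

t = r·√(n − 2)/√(1 − r²) = 0.225·√79/√0.949375 = 2.052.
df = n − 2 = 79.
One-sided p ≈ 0.0217, which is < 0.05, so reject H₀.
There is evidence of a linear association between curing temperature and tensile strength.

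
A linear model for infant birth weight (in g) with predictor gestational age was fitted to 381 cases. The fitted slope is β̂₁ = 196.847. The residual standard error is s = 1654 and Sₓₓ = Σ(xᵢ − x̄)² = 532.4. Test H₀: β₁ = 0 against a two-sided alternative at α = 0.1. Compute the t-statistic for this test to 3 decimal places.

SE(β̂₁) = s/√Sₓₓ = 1654/√532.4 = 71.6831.
t = 196.847 / 71.6831 = 2.746.
df = n − 2 = 379.
Two-sided p ≈ 0.0063, which is < 0.1, so reject H₀.
There is evidence that gestational age is associated with infant birth weight.

t = 2.746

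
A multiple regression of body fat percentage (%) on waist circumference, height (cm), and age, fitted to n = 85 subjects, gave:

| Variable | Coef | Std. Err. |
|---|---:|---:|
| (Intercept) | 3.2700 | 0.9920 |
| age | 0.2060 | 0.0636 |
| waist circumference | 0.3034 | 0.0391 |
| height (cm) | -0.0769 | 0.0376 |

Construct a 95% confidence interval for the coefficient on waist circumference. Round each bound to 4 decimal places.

(0.2256, 0.3812)

Read off: b = 0.3034, SE = 0.0391 for waist circumference.
df = n − k − 1 = 85 − 3 − 1 = 81.
t* = t_{0.025, 81} = 1.989686.
Margin = t* × SE = 1.989686 × 0.0391 = 0.077797.
CI: 0.3034 ± 0.077797 → (0.2256, 0.3812).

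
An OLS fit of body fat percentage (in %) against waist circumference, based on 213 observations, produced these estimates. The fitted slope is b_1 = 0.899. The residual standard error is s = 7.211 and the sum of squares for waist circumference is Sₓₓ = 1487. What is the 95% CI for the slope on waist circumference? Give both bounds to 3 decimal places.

SE(b_1) = s/√Sₓₓ = 7.211/√1487 = 0.186999.
df = n − 2 = 211.
t* = t_{0.025, 211} = 1.971271.
Margin = t* × SE = 1.971271 × 0.186999 = 0.36863.
CI: 0.899 ± 0.36863 → (0.530, 1.268).
With 95% confidence, each one-unit increase in waist circumference is associated with a change of between 0.530 and 1.268 % in body fat percentage.

(0.530, 1.268)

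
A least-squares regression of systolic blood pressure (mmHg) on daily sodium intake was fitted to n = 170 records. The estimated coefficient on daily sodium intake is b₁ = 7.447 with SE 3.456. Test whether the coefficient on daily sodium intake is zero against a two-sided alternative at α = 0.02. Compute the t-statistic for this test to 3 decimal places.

t = 2.155

H₀: β₁ = 0 vs H₁: β₁ ≠ 0.
t = (b₁ − β₁⁰)/SE = 7.447 / 3.456 = 2.155.
df = n − 2 = 170 − 2 = 168.
Two-sided p ≈ 0.0326, which is ≥ 0.02, so fail to reject H₀.
The data do not give significant evidence of an association between daily sodium intake and systolic blood pressure.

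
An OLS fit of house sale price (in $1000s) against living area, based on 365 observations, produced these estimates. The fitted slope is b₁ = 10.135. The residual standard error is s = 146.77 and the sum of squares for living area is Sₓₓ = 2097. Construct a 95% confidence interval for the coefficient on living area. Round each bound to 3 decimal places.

(3.832, 16.438)

SE(b₁) = s/√Sₓₓ = 146.77/√2097 = 3.20507.
df = n − 2 = 363.
t* = t_{0.025, 363} = 1.966521.
Margin = t* × SE = 1.966521 × 3.20507 = 6.30284.
CI: 10.135 ± 6.30284 → (3.832, 16.438).
With 95% confidence, each one-unit increase in living area is associated with a change of between 3.832 and 16.438 $1000s in house sale price.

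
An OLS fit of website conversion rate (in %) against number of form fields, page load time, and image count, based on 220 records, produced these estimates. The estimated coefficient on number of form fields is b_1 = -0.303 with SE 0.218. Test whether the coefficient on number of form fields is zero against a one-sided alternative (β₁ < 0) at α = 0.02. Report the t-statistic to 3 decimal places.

t = -1.390

H₀: β₁ = 0 vs H₁: β₁ < 0.
t = (b_1 − β₁⁰)/SE = -0.303 / 0.218 = -1.390.
df = n − k − 1 = 220 − 3 − 1 = 216.
One-sided p ≈ 0.0830, which is ≥ 0.02, so fail to reject H₀.
The data do not give significant evidence that the true slope on number of form fields is negative, holding the other predictors fixed.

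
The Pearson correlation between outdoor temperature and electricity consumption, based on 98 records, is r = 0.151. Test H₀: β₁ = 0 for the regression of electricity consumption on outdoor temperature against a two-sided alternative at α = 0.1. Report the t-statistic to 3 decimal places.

t = r·√(n − 2)/√(1 − r²) = 0.151·√96/√0.977199 = 1.497.
df = n − 2 = 96.
Two-sided p ≈ 0.1378, which is ≥ 0.1, so fail to reject H₀.
The data do not give significant evidence of a linear association between outdoor temperature and electricity consumption.

t = 1.497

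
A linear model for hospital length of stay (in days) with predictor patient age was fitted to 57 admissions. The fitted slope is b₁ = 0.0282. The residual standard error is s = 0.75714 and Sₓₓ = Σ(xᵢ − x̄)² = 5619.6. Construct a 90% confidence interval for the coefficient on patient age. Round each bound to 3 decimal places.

(0.011, 0.045)

SE(b₁) = s/√Sₓₓ = 0.75714/√5619.6 = 0.0101.
df = n − 2 = 55.
t* = t_{0.05, 55} = 1.673034.
Margin = t* × SE = 1.673034 × 0.0101 = 0.01690.
CI: 0.0282 ± 0.01690 → (0.011, 0.045).
With 90% confidence, each one-unit increase in patient age is associated with a change of between 0.011 and 0.045 days in hospital length of stay.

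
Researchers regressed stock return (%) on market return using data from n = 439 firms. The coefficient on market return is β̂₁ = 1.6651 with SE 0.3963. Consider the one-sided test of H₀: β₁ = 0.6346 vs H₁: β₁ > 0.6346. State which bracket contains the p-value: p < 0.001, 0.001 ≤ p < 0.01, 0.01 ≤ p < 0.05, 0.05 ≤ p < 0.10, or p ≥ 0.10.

t = (1.6651 − 0.6346) / 0.3963 = 2.600.
df = n − 2 = 439 − 2 = 437.
One-sided p = P(T_{437} > t) ≈ 0.0048.
So 0.001 ≤ p < 0.01.

0.001 ≤ p < 0.01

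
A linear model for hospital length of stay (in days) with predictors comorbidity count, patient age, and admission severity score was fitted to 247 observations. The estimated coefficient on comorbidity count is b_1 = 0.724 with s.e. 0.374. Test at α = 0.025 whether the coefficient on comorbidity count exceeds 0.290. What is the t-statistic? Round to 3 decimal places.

H₀: β₁ = 0.290 vs H₁: β₁ > 0.290.
t = (b_1 − β₁⁰)/SE = (0.724 − 0.290) / 0.374 = 1.160.
df = n − k − 1 = 247 − 3 − 1 = 243.
One-sided p ≈ 0.1235, which is ≥ 0.025, so fail to reject H₀.
The data do not give significant evidence that the true slope on comorbidity count exceeds 0.290 days per unit, holding the other predictors fixed.

t = 1.160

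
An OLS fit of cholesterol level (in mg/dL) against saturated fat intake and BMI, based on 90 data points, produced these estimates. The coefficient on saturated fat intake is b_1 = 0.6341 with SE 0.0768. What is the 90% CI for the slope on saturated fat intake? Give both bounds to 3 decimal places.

df = n − k − 1 = 90 − 2 − 1 = 87.
t* = t_{0.05, 87} = 1.662557.
Margin = t* × SE = 1.662557 × 0.0768 = 0.12768.
CI: 0.6341 ± 0.12768 → (0.506, 0.762).
With 90% confidence, each one-unit increase in saturated fat intake is associated with a change of between 0.506 and 0.762 mg/dL in cholesterol level, holding the other predictors fixed.

(0.506, 0.762)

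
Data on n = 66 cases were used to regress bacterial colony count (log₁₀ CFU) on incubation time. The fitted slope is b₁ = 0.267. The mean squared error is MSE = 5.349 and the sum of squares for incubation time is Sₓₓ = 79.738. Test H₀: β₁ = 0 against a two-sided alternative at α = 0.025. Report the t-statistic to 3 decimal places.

SE(b₁) = √(MSE/Sₓₓ) = √(5.349/79.738) = 0.259002.
t = 0.267 / 0.259002 = 1.031.
df = n − 2 = 64.
Two-sided p ≈ 0.3065, which is ≥ 0.025, so fail to reject H₀.
The data do not give significant evidence of an association between incubation time and bacterial colony count.

t = 1.031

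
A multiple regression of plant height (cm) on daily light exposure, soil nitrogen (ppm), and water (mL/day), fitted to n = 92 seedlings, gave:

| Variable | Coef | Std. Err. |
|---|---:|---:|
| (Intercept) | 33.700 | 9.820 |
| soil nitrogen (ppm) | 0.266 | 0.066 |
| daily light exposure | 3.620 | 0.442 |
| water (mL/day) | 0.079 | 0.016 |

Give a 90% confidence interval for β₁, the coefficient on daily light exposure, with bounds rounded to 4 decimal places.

Read off: b = 3.620, SE = 0.442 for daily light exposure.
df = n − k − 1 = 92 − 3 − 1 = 88.
t* = t_{0.05, 88} = 1.662354.
Margin = t* × SE = 1.662354 × 0.442 = 0.734760.
CI: 3.620 ± 0.734760 → (2.8852, 4.3548).

(2.8852, 4.3548)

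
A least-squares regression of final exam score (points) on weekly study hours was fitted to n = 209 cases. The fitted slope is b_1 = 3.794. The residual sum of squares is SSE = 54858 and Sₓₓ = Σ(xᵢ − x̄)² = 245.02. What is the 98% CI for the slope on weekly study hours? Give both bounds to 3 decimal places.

(1.356, 6.232)

MSE = SSE/(n − 2) = 54858/207 = 265.014.
SE(b_1) = √(MSE/Sₓₓ) = √(265.014/245.02) = 1.04.
df = n − 2 = 207.
t* = t_{0.01, 207} = 2.344497.
Margin = t* × SE = 2.344497 × 1.04 = 2.43828.
CI: 3.794 ± 2.43828 → (1.356, 6.232).
With 98% confidence, each one-unit increase in weekly study hours is associated with a change of between 1.356 and 6.232 points in final exam score.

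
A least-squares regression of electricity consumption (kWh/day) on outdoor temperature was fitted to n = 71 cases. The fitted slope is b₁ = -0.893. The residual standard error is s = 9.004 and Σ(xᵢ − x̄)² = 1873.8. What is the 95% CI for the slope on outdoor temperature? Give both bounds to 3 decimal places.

(-1.308, -0.478)

SE(b₁) = s/√Sₓₓ = 9.004/√1873.8 = 0.208005.
df = n − 2 = 69.
t* = t_{0.025, 69} = 1.994945.
Margin = t* × SE = 1.994945 × 0.208005 = 0.41496.
CI: -0.893 ± 0.41496 → (-1.308, -0.478).
With 95% confidence, each one-unit increase in outdoor temperature is associated with a change of between -1.308 and -0.478 kWh/day in electricity consumption.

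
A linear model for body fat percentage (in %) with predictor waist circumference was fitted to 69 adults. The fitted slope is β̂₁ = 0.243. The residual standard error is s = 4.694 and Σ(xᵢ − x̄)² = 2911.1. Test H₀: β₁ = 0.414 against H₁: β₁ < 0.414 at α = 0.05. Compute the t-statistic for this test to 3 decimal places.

t = -1.966

SE(β̂₁) = s/√Sₓₓ = 4.694/√2911.1 = 0.0869991.
t = (0.243 − 0.414) / 0.0869991 = -1.966.
df = n − 2 = 67.
One-sided p ≈ 0.0267, which is < 0.05, so reject H₀.
There is evidence that the true slope on waist circumference is below 0.414 % per unit.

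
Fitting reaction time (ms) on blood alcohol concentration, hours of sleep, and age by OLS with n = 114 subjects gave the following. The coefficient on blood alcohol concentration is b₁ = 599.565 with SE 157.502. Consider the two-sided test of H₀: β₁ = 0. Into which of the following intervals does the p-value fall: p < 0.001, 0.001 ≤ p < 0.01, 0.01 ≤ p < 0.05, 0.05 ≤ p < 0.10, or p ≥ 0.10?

p < 0.001

t = 599.565 / 157.502 = 3.807.
df = n − k − 1 = 114 − 3 − 1 = 110.
Two-sided p = 2·P(T_{110} > |t|) ≈ 0.0002.
So p < 0.001.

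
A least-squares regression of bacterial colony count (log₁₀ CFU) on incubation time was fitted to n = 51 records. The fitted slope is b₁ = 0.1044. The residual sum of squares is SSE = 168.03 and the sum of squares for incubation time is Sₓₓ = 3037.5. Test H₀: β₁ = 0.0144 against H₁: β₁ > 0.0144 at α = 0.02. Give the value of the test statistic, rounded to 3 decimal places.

t = 2.679

MSE = SSE/(n − 2) = 168.03/49 = 3.42918.
SE(b₁) = √(MSE/Sₓₓ) = √(3.42918/3037.5) = 0.0335998.
t = (0.1044 − 0.0144) / 0.0335998 = 2.679.
df = n − 2 = 49.
One-sided p ≈ 0.0050, which is < 0.02, so reject H₀.
There is evidence that the true slope on incubation time exceeds 0.0144 log₁₀ CFU per unit.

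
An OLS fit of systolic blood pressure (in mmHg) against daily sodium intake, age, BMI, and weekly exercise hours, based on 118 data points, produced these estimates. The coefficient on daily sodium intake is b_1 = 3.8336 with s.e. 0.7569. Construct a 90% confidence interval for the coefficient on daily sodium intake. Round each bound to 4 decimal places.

df = n − k − 1 = 118 − 4 − 1 = 113.
t* = t_{0.05, 113} = 1.65845.
Margin = t* × SE = 1.65845 × 0.7569 = 1.255281.
CI: 3.8336 ± 1.255281 → (2.5783, 5.0889).
With 90% confidence, each one-unit increase in daily sodium intake is associated with a change of between 2.5783 and 5.0889 mmHg in systolic blood pressure, holding the other predictors fixed.

(2.5783, 5.0889)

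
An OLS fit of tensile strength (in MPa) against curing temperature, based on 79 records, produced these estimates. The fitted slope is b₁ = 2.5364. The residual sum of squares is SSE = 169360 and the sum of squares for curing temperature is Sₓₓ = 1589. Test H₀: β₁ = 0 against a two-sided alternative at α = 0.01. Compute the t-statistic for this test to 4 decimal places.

t = 2.1559

MSE = SSE/(n − 2) = 169360/77 = 2199.48.
SE(b₁) = √(MSE/Sₓₓ) = √(2199.48/1589) = 1.17652.
t = 2.5364 / 1.17652 = 2.1559.
df = n − 2 = 77.
Two-sided p ≈ 0.0342, which is ≥ 0.01, so fail to reject H₀.
The data do not give significant evidence of an association between curing temperature and tensile strength.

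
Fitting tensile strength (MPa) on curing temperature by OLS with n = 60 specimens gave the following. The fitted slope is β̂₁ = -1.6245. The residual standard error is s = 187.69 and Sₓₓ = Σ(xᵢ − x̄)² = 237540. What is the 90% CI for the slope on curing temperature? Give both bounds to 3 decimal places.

(-2.268, -0.981)

SE(β̂₁) = s/√Sₓₓ = 187.69/√237540 = 0.385099.
df = n − 2 = 58.
t* = t_{0.05, 58} = 1.671553.
Margin = t* × SE = 1.671553 × 0.385099 = 0.64371.
CI: -1.6245 ± 0.64371 → (-2.268, -0.981).
With 90% confidence, each one-unit increase in curing temperature is associated with a change of between -2.268 and -0.981 MPa in tensile strength.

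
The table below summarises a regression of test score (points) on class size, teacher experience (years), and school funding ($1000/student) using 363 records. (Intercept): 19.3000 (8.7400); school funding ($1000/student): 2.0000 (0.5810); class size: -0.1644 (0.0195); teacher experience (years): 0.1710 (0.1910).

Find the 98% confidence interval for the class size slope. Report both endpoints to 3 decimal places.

(-0.210, -0.119)

Read off: b = -0.1644, SE = 0.0195 for class size.
df = n − k − 1 = 363 − 3 − 1 = 359.
t* = t_{0.01, 359} = 2.33678.
Margin = t* × SE = 2.33678 × 0.0195 = 0.04557.
CI: -0.1644 ± 0.04557 → (-0.210, -0.119).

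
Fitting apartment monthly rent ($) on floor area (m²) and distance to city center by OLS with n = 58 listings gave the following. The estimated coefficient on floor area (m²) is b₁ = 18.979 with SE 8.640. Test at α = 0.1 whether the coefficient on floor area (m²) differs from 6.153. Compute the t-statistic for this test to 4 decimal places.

t = 1.4845

H₀: β₁ = 6.153 vs H₁: β₁ ≠ 6.153.
t = (b₁ − β₁⁰)/SE = (18.979 − 6.153) / 8.640 = 1.4845.
df = n − k − 1 = 58 − 2 − 1 = 55.
Two-sided p ≈ 0.1434, which is ≥ 0.1, so fail to reject H₀.
The data are consistent with a true slope of 6.153 $ per unit of floor area (m²), holding the other predictors fixed.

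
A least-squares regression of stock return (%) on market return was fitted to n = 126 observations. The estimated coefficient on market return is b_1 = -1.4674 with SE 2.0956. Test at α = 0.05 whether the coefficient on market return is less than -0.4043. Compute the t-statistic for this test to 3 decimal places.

t = -0.507

H₀: β₁ = -0.4043 vs H₁: β₁ < -0.4043.
t = (b_1 − β₁⁰)/SE = (-1.4674 − (-0.4043)) / 2.0956 = -0.507.
df = n − 2 = 126 − 2 = 124.
One-sided p ≈ 0.3064, which is ≥ 0.05, so fail to reject H₀.
The data do not give significant evidence that the true slope on market return is below -0.4043 % per unit.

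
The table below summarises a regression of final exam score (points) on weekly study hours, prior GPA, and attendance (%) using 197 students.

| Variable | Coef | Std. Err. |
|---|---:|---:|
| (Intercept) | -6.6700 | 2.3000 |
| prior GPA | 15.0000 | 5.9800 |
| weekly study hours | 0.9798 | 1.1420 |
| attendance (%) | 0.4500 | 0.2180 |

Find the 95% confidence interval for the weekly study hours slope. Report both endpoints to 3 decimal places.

(-1.273, 3.232)

Read off: b = 0.9798, SE = 1.1420 for weekly study hours.
df = n − k − 1 = 197 − 3 − 1 = 193.
t* = t_{0.025, 193} = 1.972332.
Margin = t* × SE = 1.972332 × 1.1420 = 2.25240.
CI: 0.9798 ± 2.25240 → (-1.273, 3.232).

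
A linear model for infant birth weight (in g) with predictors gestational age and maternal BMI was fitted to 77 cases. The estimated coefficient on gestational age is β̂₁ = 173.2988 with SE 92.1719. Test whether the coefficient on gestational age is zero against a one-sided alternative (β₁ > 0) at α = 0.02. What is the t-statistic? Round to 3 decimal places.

t = 1.880

H₀: β₁ = 0 vs H₁: β₁ > 0.
t = (β̂₁ − β₁⁰)/SE = 173.2988 / 92.1719 = 1.880.
df = n − k − 1 = 77 − 2 − 1 = 74.
One-sided p ≈ 0.0320, which is ≥ 0.02, so fail to reject H₀.
The data do not give significant evidence that the true slope on gestational age is positive, holding the other predictors fixed.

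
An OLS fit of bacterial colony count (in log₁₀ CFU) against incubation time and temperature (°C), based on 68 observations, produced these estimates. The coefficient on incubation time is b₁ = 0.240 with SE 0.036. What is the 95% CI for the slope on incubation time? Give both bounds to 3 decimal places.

(0.168, 0.312)

df = n − k − 1 = 68 − 2 − 1 = 65.
t* = t_{0.025, 65} = 1.997138.
Margin = t* × SE = 1.997138 × 0.036 = 0.07190.
CI: 0.240 ± 0.07190 → (0.168, 0.312).
With 95% confidence, each one-unit increase in incubation time is associated with a change of between 0.168 and 0.312 log₁₀ CFU in bacterial colony count, holding the other predictors fixed.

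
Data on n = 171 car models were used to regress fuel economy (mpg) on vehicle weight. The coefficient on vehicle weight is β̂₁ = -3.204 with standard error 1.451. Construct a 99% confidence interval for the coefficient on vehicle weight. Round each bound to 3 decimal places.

df = n − 2 = 171 − 2 = 169.
t* = t_{0.005, 169} = 2.605233.
Margin = t* × SE = 2.605233 × 1.451 = 3.78019.
CI: -3.204 ± 3.78019 → (-6.984, 0.576).
With 99% confidence, each one-unit increase in vehicle weight is associated with a change of between -6.984 and 0.576 mpg in fuel economy.

(-6.984, 0.576)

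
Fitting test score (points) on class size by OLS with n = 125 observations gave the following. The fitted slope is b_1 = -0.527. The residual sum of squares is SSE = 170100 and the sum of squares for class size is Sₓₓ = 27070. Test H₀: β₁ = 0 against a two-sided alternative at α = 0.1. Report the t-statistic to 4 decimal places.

MSE = SSE/(n − 2) = 170100/123 = 1382.93.
SE(b_1) = √(MSE/Sₓₓ) = √(1382.93/27070) = 0.226024.
t = -0.527 / 0.226024 = -2.3316.
df = n − 2 = 123.
Two-sided p ≈ 0.0213, which is < 0.1, so reject H₀.
There is evidence that class size is associated with test score.

t = -2.3316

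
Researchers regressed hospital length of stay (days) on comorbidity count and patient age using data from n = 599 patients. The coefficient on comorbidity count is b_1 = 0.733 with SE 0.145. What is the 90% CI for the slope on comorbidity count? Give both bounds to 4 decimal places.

(0.4941, 0.9719)

df = n − k − 1 = 599 − 2 − 1 = 596.
t* = t_{0.05, 596} = 1.647414.
Margin = t* × SE = 1.647414 × 0.145 = 0.238875.
CI: 0.733 ± 0.238875 → (0.4941, 0.9719).
With 90% confidence, each one-unit increase in comorbidity count is associated with a change of between 0.4941 and 0.9719 days in hospital length of stay, holding the other predictors fixed.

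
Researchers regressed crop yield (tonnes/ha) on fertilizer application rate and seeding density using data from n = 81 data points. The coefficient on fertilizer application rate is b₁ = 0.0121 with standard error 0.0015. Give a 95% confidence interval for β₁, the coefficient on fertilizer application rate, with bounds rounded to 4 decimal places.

df = n − k − 1 = 81 − 2 − 1 = 78.
t* = t_{0.025, 78} = 1.990847.
Margin = t* × SE = 1.990847 × 0.0015 = 0.002986.
CI: 0.0121 ± 0.002986 → (0.0091, 0.0151).
With 95% confidence, each one-unit increase in fertilizer application rate is associated with a change of between 0.0091 and 0.0151 tonnes/ha in crop yield, holding the other predictors fixed.

(0.0091, 0.0151)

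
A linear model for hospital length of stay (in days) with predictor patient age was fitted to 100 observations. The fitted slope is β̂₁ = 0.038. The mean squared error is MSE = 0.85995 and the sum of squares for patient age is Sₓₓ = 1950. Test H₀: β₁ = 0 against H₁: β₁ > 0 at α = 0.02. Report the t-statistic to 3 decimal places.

t = 1.810

SE(β̂₁) = √(MSE/Sₓₓ) = √(0.85995/1950) = 0.021.
t = 0.038 / 0.021 = 1.810.
df = n − 2 = 98.
One-sided p ≈ 0.0367, which is ≥ 0.02, so fail to reject H₀.
The data do not give significant evidence that the true slope on patient age is positive.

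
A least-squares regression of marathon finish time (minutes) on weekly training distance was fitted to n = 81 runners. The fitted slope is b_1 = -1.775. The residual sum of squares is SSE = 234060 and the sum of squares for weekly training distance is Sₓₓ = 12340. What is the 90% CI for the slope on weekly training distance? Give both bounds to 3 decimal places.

MSE = SSE/(n − 2) = 234060/79 = 2962.78.
SE(b_1) = √(MSE/Sₓₓ) = √(2962.78/12340) = 0.489996.
df = n − 2 = 79.
t* = t_{0.05, 79} = 1.664371.
Margin = t* × SE = 1.664371 × 0.489996 = 0.81554.
CI: -1.775 ± 0.81554 → (-2.591, -0.959).
With 90% confidence, each one-unit increase in weekly training distance is associated with a change of between -2.591 and -0.959 minutes in marathon finish time.

(-2.591, -0.959)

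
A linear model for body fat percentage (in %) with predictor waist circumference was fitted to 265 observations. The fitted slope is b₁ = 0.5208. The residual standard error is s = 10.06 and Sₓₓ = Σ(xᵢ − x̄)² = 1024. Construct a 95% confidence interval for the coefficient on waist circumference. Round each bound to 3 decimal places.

(-0.098, 1.140)

SE(b₁) = s/√Sₓₓ = 10.06/√1024 = 0.314375.
df = n − 2 = 263.
t* = t_{0.025, 263} = 1.969025.
Margin = t* × SE = 1.969025 × 0.314375 = 0.61901.
CI: 0.5208 ± 0.61901 → (-0.098, 1.140).
With 95% confidence, each one-unit increase in waist circumference is associated with a change of between -0.098 and 1.140 % in body fat percentage.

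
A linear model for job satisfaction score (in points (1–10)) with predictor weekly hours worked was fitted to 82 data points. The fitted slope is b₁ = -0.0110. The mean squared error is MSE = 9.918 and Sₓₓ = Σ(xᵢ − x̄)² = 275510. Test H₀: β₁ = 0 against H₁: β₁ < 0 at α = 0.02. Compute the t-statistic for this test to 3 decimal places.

t = -1.833

SE(b₁) = √(MSE/Sₓₓ) = √(9.918/275510) = 0.00599989.
t = -0.0110 / 0.00599989 = -1.833.
df = n − 2 = 80.
One-sided p ≈ 0.0352, which is ≥ 0.02, so fail to reject H₀.
The data do not give significant evidence that the true slope on weekly hours worked is negative.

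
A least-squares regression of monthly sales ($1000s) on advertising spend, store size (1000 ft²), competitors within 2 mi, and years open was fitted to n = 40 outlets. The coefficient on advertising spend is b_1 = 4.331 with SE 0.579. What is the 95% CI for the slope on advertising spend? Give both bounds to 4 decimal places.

df = n − k − 1 = 40 − 4 − 1 = 35.
t* = t_{0.025, 35} = 2.030108.
Margin = t* × SE = 2.030108 × 0.579 = 1.175432.
CI: 4.331 ± 1.175432 → (3.1556, 5.5064).
With 95% confidence, each one-unit increase in advertising spend is associated with a change of between 3.1556 and 5.5064 $1000s in monthly sales, holding the other predictors fixed.

(3.1556, 5.5064)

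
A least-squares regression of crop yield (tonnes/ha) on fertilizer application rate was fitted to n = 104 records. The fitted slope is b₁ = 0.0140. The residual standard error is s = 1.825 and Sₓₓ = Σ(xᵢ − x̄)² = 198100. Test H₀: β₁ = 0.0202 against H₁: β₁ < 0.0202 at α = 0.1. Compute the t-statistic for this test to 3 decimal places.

SE(b₁) = s/√Sₓₓ = 1.825/√198100 = 0.00410035.
t = (0.0140 − 0.0202) / 0.00410035 = -1.512.
df = n − 2 = 102.
One-sided p ≈ 0.0668, which is < 0.1, so reject H₀.
There is evidence that the true slope on fertilizer application rate is below 0.0202 tonnes/ha per unit.

t = -1.512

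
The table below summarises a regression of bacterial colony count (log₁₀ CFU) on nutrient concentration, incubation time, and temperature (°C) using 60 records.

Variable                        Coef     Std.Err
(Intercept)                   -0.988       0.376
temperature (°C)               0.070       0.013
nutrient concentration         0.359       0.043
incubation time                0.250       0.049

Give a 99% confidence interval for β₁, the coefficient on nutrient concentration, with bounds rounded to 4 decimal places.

Read off: b = 0.359, SE = 0.043 for nutrient concentration.
df = n − k − 1 = 60 − 3 − 1 = 56.
t* = t_{0.005, 56} = 2.666512.
Margin = t* × SE = 2.666512 × 0.043 = 0.114660.
CI: 0.359 ± 0.114660 → (0.2443, 0.4737).

(0.2443, 0.4737)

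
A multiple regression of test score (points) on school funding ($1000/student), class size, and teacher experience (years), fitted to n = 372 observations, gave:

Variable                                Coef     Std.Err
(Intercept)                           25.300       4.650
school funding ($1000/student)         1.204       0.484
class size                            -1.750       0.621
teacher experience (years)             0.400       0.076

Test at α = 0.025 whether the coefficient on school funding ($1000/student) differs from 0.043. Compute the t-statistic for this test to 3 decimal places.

Read off: b = 1.204, SE = 0.484 for school funding ($1000/student).
H₀: β₁ = 0.043 vs H₁: β₁ ≠ 0.043.
t = (1.204 − 0.043) / 0.484 = 2.399.
df = n − k − 1 = 372 − 3 − 1 = 368.
Two-sided p ≈ 0.0169, which is < 0.025, so reject H₀.
There is evidence that the true slope on school funding ($1000/student) differs from 0.043 points per unit, holding the other predictors fixed.

t = 2.399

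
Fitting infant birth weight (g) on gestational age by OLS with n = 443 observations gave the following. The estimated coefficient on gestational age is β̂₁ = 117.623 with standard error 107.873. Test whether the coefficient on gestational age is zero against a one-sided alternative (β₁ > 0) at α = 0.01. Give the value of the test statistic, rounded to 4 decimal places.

H₀: β₁ = 0 vs H₁: β₁ > 0.
t = (β̂₁ − β₁⁰)/SE = 117.623 / 107.873 = 1.0904.
df = n − 2 = 443 − 2 = 441.
One-sided p ≈ 0.1381, which is ≥ 0.01, so fail to reject H₀.
The data do not give significant evidence that the true slope on gestational age is positive.

t = 1.0904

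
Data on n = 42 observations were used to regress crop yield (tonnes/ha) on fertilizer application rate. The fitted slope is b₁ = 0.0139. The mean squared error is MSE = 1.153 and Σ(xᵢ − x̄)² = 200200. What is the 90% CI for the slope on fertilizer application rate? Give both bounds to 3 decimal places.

(0.010, 0.018)

SE(b₁) = √(MSE/Sₓₓ) = √(1.153/200200) = 0.00239984.
df = n − 2 = 40.
t* = t_{0.05, 40} = 1.683851.
Margin = t* × SE = 1.683851 × 0.00239984 = 0.00404.
CI: 0.0139 ± 0.00404 → (0.010, 0.018).
With 90% confidence, each one-unit increase in fertilizer application rate is associated with a change of between 0.010 and 0.018 tonnes/ha in crop yield.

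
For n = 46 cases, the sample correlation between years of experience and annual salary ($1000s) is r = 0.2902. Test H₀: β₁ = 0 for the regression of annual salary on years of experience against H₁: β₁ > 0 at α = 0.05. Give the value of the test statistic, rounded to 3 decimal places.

t = r·√(n − 2)/√(1 − r²) = 0.2902·√44/√0.915784 = 2.012.
df = n − 2 = 44.
One-sided p ≈ 0.0252, which is < 0.05, so reject H₀.
There is evidence of a linear association between years of experience and annual salary.

t = 2.012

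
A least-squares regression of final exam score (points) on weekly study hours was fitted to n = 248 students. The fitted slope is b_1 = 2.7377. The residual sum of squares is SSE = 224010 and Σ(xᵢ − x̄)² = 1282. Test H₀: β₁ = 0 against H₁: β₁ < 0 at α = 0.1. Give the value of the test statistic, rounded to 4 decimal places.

MSE = SSE/(n − 2) = 224010/246 = 910.61.
SE(b_1) = √(MSE/Sₓₓ) = √(910.61/1282) = 0.842795.
t = 2.7377 / 0.842795 = 3.2484.
df = n − 2 = 246.
One-sided p ≈ 0.9993, which is ≥ 0.1, so fail to reject H₀.
The data do not give significant evidence that the true slope on weekly study hours is negative.

t = 3.2484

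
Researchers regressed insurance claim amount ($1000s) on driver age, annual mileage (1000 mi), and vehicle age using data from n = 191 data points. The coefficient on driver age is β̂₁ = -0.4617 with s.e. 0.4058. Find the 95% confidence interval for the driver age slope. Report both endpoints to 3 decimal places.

(-1.262, 0.339)

df = n − k − 1 = 191 − 3 − 1 = 187.
t* = t_{0.025, 187} = 1.972731.
Margin = t* × SE = 1.972731 × 0.4058 = 0.80053.
CI: -0.4617 ± 0.80053 → (-1.262, 0.339).
With 95% confidence, each one-unit increase in driver age is associated with a change of between -1.262 and 0.339 $1000s in insurance claim amount, holding the other predictors fixed.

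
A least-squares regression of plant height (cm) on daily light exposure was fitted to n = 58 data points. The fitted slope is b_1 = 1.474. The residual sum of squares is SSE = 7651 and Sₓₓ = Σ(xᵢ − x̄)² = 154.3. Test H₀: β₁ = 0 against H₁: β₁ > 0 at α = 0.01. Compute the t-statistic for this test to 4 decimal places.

MSE = SSE/(n − 2) = 7651/56 = 136.625.
SE(b_1) = √(MSE/Sₓₓ) = √(136.625/154.3) = 0.940984.
t = 1.474 / 0.940984 = 1.5664.
df = n − 2 = 56.
One-sided p ≈ 0.0614, which is ≥ 0.01, so fail to reject H₀.
The data do not give significant evidence that the true slope on daily light exposure is positive.

t = 1.5664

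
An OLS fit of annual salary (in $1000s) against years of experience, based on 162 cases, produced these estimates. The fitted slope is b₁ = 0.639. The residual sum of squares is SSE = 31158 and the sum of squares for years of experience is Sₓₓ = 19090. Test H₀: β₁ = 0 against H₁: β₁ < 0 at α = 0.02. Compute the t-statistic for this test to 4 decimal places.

MSE = SSE/(n − 2) = 31158/160 = 194.738.
SE(b₁) = √(MSE/Sₓₓ) = √(194.738/19090) = 0.101.
t = 0.639 / 0.101 = 6.3267.
df = n − 2 = 160.
One-sided p ≈ 1.0000, which is ≥ 0.02, so fail to reject H₀.
The data do not give significant evidence that the true slope on years of experience is negative.

t = 6.3267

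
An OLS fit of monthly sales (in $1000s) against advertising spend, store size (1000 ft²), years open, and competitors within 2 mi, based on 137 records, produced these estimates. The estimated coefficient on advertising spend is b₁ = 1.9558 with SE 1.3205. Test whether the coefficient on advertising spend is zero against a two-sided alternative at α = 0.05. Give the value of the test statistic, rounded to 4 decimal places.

t = 1.4811

H₀: β₁ = 0 vs H₁: β₁ ≠ 0.
t = (b₁ − β₁⁰)/SE = 1.9558 / 1.3205 = 1.4811.
df = n − k − 1 = 137 − 4 − 1 = 132.
Two-sided p ≈ 0.1410, which is ≥ 0.05, so fail to reject H₀.
The data do not give significant evidence of an association between advertising spend and monthly sales, after adjusting for the other predictors.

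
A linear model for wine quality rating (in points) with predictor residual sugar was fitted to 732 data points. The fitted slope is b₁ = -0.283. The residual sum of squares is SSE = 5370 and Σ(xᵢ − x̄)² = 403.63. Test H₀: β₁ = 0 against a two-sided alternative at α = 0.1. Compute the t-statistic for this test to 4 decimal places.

MSE = SSE/(n − 2) = 5370/730 = 7.35616.
SE(b₁) = √(MSE/Sₓₓ) = √(7.35616/403.63) = 0.135.
t = -0.283 / 0.135 = -2.0963.
df = n − 2 = 730.
Two-sided p ≈ 0.0364, which is < 0.1, so reject H₀.
There is evidence that residual sugar is associated with wine quality rating.

t = -2.0963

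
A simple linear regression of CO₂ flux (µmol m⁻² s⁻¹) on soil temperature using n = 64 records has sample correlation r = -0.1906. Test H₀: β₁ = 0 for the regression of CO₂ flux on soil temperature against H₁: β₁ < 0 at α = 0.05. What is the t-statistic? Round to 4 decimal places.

t = -1.5288

t = r·√(n − 2)/√(1 − r²) = -0.1906·√62/√0.963672 = -1.5288.
df = n − 2 = 62.
One-sided p ≈ 0.0657, which is ≥ 0.05, so fail to reject H₀.
The data do not give significant evidence of a linear association between soil temperature and CO₂ flux.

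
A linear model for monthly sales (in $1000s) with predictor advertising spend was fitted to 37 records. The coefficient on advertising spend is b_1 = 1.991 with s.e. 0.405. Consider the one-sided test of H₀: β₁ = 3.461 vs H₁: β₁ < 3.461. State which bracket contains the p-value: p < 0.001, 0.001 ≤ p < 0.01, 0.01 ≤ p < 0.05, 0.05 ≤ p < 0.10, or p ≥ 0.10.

p < 0.001

t = (1.991 − 3.461) / 0.405 = -3.630.
df = n − 2 = 37 − 2 = 35.
One-sided p = P(T_{35} < t) ≈ 0.0004.
So p < 0.001.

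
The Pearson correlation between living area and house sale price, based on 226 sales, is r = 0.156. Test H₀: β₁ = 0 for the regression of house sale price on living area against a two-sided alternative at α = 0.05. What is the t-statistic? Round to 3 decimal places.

t = r·√(n − 2)/√(1 − r²) = 0.156·√224/√0.975664 = 2.364.
df = n − 2 = 224.
Two-sided p ≈ 0.0189, which is < 0.05, so reject H₀.
There is evidence of a linear association between living area and house sale price.

t = 2.364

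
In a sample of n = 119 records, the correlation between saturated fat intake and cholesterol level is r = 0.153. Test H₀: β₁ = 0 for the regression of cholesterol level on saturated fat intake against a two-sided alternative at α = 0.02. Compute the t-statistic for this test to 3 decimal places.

t = 1.675

t = r·√(n − 2)/√(1 − r²) = 0.153·√117/√0.976591 = 1.675.
df = n − 2 = 117.
Two-sided p ≈ 0.0967, which is ≥ 0.02, so fail to reject H₀.
The data do not give significant evidence of a linear association between saturated fat intake and cholesterol level.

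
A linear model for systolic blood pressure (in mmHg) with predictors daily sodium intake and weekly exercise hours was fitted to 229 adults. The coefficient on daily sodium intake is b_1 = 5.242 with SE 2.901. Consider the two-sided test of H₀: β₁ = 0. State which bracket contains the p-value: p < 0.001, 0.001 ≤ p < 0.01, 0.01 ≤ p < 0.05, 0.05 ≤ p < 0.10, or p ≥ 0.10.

t = 5.242 / 2.901 = 1.807.
df = n − k − 1 = 229 − 2 − 1 = 226.
Two-sided p = 2·P(T_{226} > |t|) ≈ 0.0721.
So 0.05 ≤ p < 0.10.

0.05 ≤ p < 0.10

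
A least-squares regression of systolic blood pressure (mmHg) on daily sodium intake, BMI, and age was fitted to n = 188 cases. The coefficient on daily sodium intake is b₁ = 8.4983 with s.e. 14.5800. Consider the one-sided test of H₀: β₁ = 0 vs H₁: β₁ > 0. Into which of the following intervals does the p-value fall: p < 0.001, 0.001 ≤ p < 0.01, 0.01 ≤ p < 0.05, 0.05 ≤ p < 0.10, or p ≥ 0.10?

t = 8.4983 / 14.5800 = 0.583.
df = n − k − 1 = 188 − 3 − 1 = 184.
One-sided p = P(T_{184} > t) ≈ 0.2803.
So p ≥ 0.10.

p ≥ 0.10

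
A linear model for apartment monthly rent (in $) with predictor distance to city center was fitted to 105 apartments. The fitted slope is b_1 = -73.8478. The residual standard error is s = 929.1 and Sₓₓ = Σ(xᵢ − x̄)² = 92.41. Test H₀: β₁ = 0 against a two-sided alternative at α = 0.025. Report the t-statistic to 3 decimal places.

SE(b_1) = s/√Sₓₓ = 929.1/√92.41 = 96.6502.
t = -73.8478 / 96.6502 = -0.764.
df = n − 2 = 103.
Two-sided p ≈ 0.4466, which is ≥ 0.025, so fail to reject H₀.
The data do not give significant evidence of an association between distance to city center and apartment monthly rent.

t = -0.764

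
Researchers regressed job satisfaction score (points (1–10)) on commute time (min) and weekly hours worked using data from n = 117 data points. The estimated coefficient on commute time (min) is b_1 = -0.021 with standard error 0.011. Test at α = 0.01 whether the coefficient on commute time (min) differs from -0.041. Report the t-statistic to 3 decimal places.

t = 1.818

H₀: β₁ = -0.041 vs H₁: β₁ ≠ -0.041.
t = (b_1 − β₁⁰)/SE = (-0.021 − (-0.041)) / 0.011 = 1.818.
df = n − k − 1 = 117 − 2 − 1 = 114.
Two-sided p ≈ 0.0717, which is ≥ 0.01, so fail to reject H₀.
The data are consistent with a true slope of -0.041 points (1–10) per unit of commute time (min), holding the other predictors fixed.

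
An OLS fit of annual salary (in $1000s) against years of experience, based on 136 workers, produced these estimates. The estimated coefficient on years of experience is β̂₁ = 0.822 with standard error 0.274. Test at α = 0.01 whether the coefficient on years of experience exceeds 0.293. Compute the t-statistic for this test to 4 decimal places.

H₀: β₁ = 0.293 vs H₁: β₁ > 0.293.
t = (β̂₁ − β₁⁰)/SE = (0.822 − 0.293) / 0.274 = 1.9307.
df = n − 2 = 136 − 2 = 134.
One-sided p ≈ 0.0278, which is ≥ 0.01, so fail to reject H₀.
The data do not give significant evidence that the true slope on years of experience exceeds 0.293 $1000s per unit.

t = 1.9307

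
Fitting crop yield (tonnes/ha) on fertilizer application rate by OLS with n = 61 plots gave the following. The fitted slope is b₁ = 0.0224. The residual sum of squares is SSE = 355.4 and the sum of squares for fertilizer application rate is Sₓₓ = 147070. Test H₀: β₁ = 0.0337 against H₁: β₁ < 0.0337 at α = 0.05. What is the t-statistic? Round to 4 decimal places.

t = -1.7657

MSE = SSE/(n − 2) = 355.4/59 = 6.02373.
SE(b₁) = √(MSE/Sₓₓ) = √(6.02373/147070) = 0.00639986.
t = (0.0224 − 0.0337) / 0.00639986 = -1.7657.
df = n − 2 = 59.
One-sided p ≈ 0.0413, which is < 0.05, so reject H₀.
There is evidence that the true slope on fertilizer application rate is below 0.0337 tonnes/ha per unit.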